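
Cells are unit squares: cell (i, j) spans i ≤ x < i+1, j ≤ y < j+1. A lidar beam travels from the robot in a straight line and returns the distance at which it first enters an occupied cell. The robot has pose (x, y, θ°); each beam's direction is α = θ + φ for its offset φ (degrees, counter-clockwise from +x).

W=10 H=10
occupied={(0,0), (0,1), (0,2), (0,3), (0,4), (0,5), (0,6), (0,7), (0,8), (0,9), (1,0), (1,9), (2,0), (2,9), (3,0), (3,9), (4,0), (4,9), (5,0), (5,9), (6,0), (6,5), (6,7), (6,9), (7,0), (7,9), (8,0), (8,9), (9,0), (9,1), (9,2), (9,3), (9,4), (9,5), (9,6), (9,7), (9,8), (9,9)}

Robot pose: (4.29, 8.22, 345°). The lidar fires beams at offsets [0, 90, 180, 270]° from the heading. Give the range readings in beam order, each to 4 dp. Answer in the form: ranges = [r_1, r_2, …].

beam 1: φ=0°, α=345°
  d=(0.9659,-0.2588)  start (4,8)  tX=0.7350 tY=0.8500  stride 1/|dx|=1.0353 1/|dy|=3.8637
    cross x-line → (5,8), t=0.7350
    cross y-line → (5,7), t=0.8500
    cross x-line → (6,7), t=1.7703 (wall)
  → r_1 = 1.7703
beam 2: φ=90°, α=75°
  d=(0.2588,0.9659)  start (4,8)  tX=2.7432 tY=0.8075  stride 1/|dx|=3.8637 1/|dy|=1.0353
    cross y-line → (4,9), t=0.8075 (wall)
  → r_2 = 0.8075
beam 3: φ=180°, α=165°
  d=(-0.9659,0.2588)  start (4,8)  tX=0.3002 tY=3.0137  stride 1/|dx|=1.0353 1/|dy|=3.8637
    cross x-line → (3,8), t=0.3002
    cross x-line → (2,8), t=1.3355
    cross x-line → (1,8), t=2.3708
    cross y-line → (1,9), t=3.0137 (wall)
  → r_3 = 3.0137
beam 4: φ=270°, α=255°
  d=(-0.2588,-0.9659)  start (4,8)  tX=1.1205 tY=0.2278  stride 1/|dx|=3.8637 1/|dy|=1.0353
    cross y-line → (4,7), t=0.2278
    cross x-line → (3,7), t=1.1205
    cross y-line → (3,6), t=1.2630
    cross y-line → (3,5), t=2.2983
    cross y-line → (3,4), t=3.3336
    cross y-line → (3,3), t=4.3689
    cross x-line → (2,3), t=4.9842
    cross y-line → (2,2), t=5.4041
    cross y-line → (2,1), t=6.4394
    cross y-line → (2,0), t=7.4747 (wall)
  → r_4 = 7.4747

ranges = [1.7703, 0.8075, 3.0137, 7.4747]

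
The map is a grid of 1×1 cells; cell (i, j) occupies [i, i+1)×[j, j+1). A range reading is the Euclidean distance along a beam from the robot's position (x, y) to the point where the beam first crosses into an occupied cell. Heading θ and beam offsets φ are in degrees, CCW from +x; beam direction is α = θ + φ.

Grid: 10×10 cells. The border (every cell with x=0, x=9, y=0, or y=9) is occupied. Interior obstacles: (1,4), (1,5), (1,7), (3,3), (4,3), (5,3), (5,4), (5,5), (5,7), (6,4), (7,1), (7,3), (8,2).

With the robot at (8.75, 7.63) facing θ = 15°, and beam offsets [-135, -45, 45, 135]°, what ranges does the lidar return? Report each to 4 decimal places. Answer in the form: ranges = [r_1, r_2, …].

beam 1: φ=-135°, α=240°
  dir = (cos 240°, sin 240°) = (-0.5000, -0.8660); from cell (8,7)
  next x-line at t=1.5000, next y-line at t=0.7275; Δt_x=2.0000, Δt_y=1.1547
    y: enter (8,6) at t=0.7275
    x: enter (7,6) at t=1.5000
    y: enter (7,5) at t=1.8822
    y: enter (7,4) at t=3.0369
    x: enter (6,4) at t=3.5000 ← occupied
  → r_1 = 3.5000
beam 2: φ=-45°, α=330°
  dir = (cos 330°, sin 330°) = (0.8660, -0.5000); from cell (8,7)
  next x-line at t=0.2887, next y-line at t=1.2600; Δt_x=1.1547, Δt_y=2.0000
    x: enter (9,7) at t=0.2887 ← occupied
  → r_2 = 0.2887
beam 3: φ=45°, α=60°
  dir = (cos 60°, sin 60°) = (0.5000, 0.8660); from cell (8,7)
  next x-line at t=0.5000, next y-line at t=0.4272; Δt_x=2.0000, Δt_y=1.1547
    y: enter (8,8) at t=0.4272
    x: enter (9,8) at t=0.5000 ← occupied
  → r_3 = 0.5000
beam 4: φ=135°, α=150°
  dir = (cos 150°, sin 150°) = (-0.8660, 0.5000); from cell (8,7)
  next x-line at t=0.8660, next y-line at t=0.7400; Δt_x=1.1547, Δt_y=2.0000
    y: enter (8,8) at t=0.7400
    x: enter (7,8) at t=0.8660
    x: enter (6,8) at t=2.0207
    y: enter (6,9) at t=2.7400 ← occupied
  → r_4 = 2.7400

ranges = [3.5000, 0.2887, 0.5000, 2.7400]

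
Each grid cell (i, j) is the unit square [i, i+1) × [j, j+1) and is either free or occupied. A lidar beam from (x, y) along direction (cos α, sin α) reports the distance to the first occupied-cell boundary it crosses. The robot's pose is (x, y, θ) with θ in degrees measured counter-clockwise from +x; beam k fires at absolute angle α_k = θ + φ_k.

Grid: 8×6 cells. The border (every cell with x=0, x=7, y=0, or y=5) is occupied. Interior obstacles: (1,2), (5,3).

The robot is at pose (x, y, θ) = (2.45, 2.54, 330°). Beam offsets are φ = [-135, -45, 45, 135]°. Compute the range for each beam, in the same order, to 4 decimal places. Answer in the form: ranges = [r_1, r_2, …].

ranges = [0.4659, 1.5943, 2.6400, 2.5468]

beam 1: φ=-135°, α=195°
  d=(-0.9659,-0.2588)  start (2,2)  tX=0.4659 tY=2.0864  stride 1/|dx|=1.0353 1/|dy|=3.8637
    cross x-line → (1,2), t=0.4659 (wall)
  → r_1 = 0.4659
beam 2: φ=-45°, α=285°
  d=(0.2588,-0.9659)  start (2,2)  tX=2.1250 tY=0.5590  stride 1/|dx|=3.8637 1/|dy|=1.0353
    cross y-line → (2,1), t=0.5590
    cross y-line → (2,0), t=1.5943 (wall)
  → r_2 = 1.5943
beam 3: φ=45°, α=15°
  d=(0.9659,0.2588)  start (2,2)  tX=0.5694 tY=1.7773  stride 1/|dx|=1.0353 1/|dy|=3.8637
    cross x-line → (3,2), t=0.5694
    cross x-line → (4,2), t=1.6047
    cross y-line → (4,3), t=1.7773
    cross x-line → (5,3), t=2.6400 (wall)
  → r_3 = 2.6400
beam 4: φ=135°, α=105°
  d=(-0.2588,0.9659)  start (2,2)  tX=1.7387 tY=0.4762  stride 1/|dx|=3.8637 1/|dy|=1.0353
    cross y-line → (2,3), t=0.4762
    cross y-line → (2,4), t=1.5115
    cross x-line → (1,4), t=1.7387
    cross y-line → (1,5), t=2.5468 (wall)
  → r_4 = 2.5468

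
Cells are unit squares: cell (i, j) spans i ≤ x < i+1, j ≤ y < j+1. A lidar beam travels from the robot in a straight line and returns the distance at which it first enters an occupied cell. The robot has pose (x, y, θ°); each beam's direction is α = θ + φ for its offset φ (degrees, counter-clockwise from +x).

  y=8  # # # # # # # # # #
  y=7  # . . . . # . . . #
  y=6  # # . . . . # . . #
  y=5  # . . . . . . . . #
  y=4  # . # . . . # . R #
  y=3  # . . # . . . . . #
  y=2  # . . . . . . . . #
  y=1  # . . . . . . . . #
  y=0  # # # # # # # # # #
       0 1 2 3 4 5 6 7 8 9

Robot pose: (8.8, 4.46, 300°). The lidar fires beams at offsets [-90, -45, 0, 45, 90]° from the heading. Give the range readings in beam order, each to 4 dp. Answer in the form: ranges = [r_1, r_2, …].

beam 1: φ=-90°, α=210°
  direction (-0.8660, -0.5000); cell (8,4); t to first gridline: x 0.9238, y 0.9200 (then +1.1547 / +2.0000)
    (8,3) via y @ 0.9200
    (7,3) via x @ 0.9238
    (6,3) via x @ 2.0785
    (6,2) via y @ 2.9200
    (5,2) via x @ 3.2332
    (4,2) via x @ 4.3879
    (4,1) via y @ 4.9200
    (3,1) via x @ 5.5426
    (2,1) via x @ 6.6973
    (2,0) via y @ 6.9200  # hit
  → r_1 = 6.9200
beam 2: φ=-45°, α=255°
  direction (-0.2588, -0.9659); cell (8,4); t to first gridline: x 3.0910, y 0.4762 (then +3.8637 / +1.0353)
    (8,3) via y @ 0.4762
    (8,2) via y @ 1.5115
    (8,1) via y @ 2.5468
    (7,1) via x @ 3.0910
    (7,0) via y @ 3.5821  # hit
  → r_2 = 3.5821
beam 3: φ=0°, α=300°
  direction (0.5000, -0.8660); cell (8,4); t to first gridline: x 0.4000, y 0.5312 (then +2.0000 / +1.1547)
    (9,4) via x @ 0.4000  # hit
  → r_3 = 0.4000
beam 4: φ=45°, α=345°
  direction (0.9659, -0.2588); cell (8,4); t to first gridline: x 0.2071, y 1.7773 (then +1.0353 / +3.8637)
    (9,4) via x @ 0.2071  # hit
  → r_4 = 0.2071
beam 5: φ=90°, α=30°
  direction (0.8660, 0.5000); cell (8,4); t to first gridline: x 0.2309, y 1.0800 (then +1.1547 / +2.0000)
    (9,4) via x @ 0.2309  # hit
  → r_5 = 0.2309

ranges = [6.9200, 3.5821, 0.4000, 0.2071, 0.2309]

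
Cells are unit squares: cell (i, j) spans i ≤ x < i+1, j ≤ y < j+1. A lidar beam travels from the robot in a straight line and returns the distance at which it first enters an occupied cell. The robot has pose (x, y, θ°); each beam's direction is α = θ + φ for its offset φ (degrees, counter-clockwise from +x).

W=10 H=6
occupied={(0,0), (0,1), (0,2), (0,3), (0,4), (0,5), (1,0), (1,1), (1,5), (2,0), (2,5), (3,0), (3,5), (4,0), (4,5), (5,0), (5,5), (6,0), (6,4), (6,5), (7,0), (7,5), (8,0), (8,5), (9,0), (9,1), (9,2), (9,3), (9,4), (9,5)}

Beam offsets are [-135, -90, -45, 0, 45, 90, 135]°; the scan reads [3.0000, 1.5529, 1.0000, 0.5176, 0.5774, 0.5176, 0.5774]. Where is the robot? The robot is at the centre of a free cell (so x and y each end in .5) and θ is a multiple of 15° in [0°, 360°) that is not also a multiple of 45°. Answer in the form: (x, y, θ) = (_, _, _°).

The pose lattice has 30·16 = 480 candidates. Test each by forward raycasting.
  (8.5, 1.5, 210°): beam 1 = 1.9319 ≠ 3.0000 ✗
  (1.5, 4.5, 15°): beam 1 = 1.0000 ≠ 3.0000 ✗
  (7.5, 3.5, 285°): beam 1 = 1.0000 ≠ 3.0000 ✗
  (6.5, 2.5, 285°): beam 1 = 5.0000 ≠ 3.0000 ✗
  …
  (7.5, 4.5, 75°): r_1=3.0000, r_2=1.5529, r_3=1.0000, r_4=0.5176, r_5=0.5774, r_6=0.5176, r_7=0.5774 — all match ✓
Only this pose fits every beam.

(x, y, θ) = (7.5, 4.5, 75°)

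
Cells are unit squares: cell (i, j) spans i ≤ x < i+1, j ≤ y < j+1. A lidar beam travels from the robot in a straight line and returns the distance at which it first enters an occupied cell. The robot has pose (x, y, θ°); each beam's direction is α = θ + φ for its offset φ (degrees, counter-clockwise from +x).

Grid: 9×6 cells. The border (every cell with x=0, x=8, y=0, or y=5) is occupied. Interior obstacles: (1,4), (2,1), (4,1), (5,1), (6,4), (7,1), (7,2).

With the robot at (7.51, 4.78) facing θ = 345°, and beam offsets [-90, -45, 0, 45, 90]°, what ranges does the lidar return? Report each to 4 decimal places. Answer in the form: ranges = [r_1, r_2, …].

ranges = [1.8428, 0.9800, 0.5073, 0.4400, 0.2278]

beam 1: φ=-90°, α=255°
  cosα=-0.2588 sinα=-0.9659 | (7,4) | tMaxX 1.9705 tMaxY 0.8075 | tΔX 3.8637 tΔY 1.0353
    t=0.8075 [y] (7,3)
    t=1.8428 [y] (7,2) — stop
  → r_1 = 1.8428
beam 2: φ=-45°, α=300°
  cosα=0.5000 sinα=-0.8660 | (7,4) | tMaxX 0.9800 tMaxY 0.9007 | tΔX 2.0000 tΔY 1.1547
    t=0.9007 [y] (7,3)
    t=0.9800 [x] (8,3) — stop
  → r_2 = 0.9800
beam 3: φ=0°, α=345°
  cosα=0.9659 sinα=-0.2588 | (7,4) | tMaxX 0.5073 tMaxY 3.0137 | tΔX 1.0353 tΔY 3.8637
    t=0.5073 [x] (8,4) — stop
  → r_3 = 0.5073
beam 4: φ=45°, α=30°
  cosα=0.8660 sinα=0.5000 | (7,4) | tMaxX 0.5658 tMaxY 0.4400 | tΔX 1.1547 tΔY 2.0000
    t=0.4400 [y] (7,5) — stop
  → r_4 = 0.4400
beam 5: φ=90°, α=75°
  cosα=0.2588 sinα=0.9659 | (7,4) | tMaxX 1.8932 tMaxY 0.2278 | tΔX 3.8637 tΔY 1.0353
    t=0.2278 [y] (7,5) — stop
  → r_5 = 0.2278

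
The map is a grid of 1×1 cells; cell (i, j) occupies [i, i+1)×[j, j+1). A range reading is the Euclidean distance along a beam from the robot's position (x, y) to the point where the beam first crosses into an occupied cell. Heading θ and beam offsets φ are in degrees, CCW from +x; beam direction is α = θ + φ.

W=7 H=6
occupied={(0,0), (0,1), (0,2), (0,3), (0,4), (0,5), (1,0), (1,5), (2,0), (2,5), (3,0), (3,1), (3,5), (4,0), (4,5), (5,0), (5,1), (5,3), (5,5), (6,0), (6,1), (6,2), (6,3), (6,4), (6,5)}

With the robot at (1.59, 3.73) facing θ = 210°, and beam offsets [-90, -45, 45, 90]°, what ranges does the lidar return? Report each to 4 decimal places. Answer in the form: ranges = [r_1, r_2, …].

ranges = [1.1800, 0.6108, 2.2796, 2.8200]

beam 1: φ=-90°, α=120°
  direction (-0.5000, 0.8660); cell (1,3); t to first gridline: x 1.1800, y 0.3118 (then +2.0000 / +1.1547)
    (1,4) via y @ 0.3118
    (0,4) via x @ 1.1800  # hit
  → r_1 = 1.1800
beam 2: φ=-45°, α=165°
  direction (-0.9659, 0.2588); cell (1,3); t to first gridline: x 0.6108, y 1.0432 (then +1.0353 / +3.8637)
    (0,3) via x @ 0.6108  # hit
  → r_2 = 0.6108
beam 3: φ=45°, α=255°
  direction (-0.2588, -0.9659); cell (1,3); t to first gridline: x 2.2796, y 0.7558 (then +3.8637 / +1.0353)
    (1,2) via y @ 0.7558
    (1,1) via y @ 1.7910
    (0,1) via x @ 2.2796  # hit
  → r_3 = 2.2796
beam 4: φ=90°, α=300°
  direction (0.5000, -0.8660); cell (1,3); t to first gridline: x 0.8200, y 0.8429 (then +2.0000 / +1.1547)
    (2,3) via x @ 0.8200
    (2,2) via y @ 0.8429
    (2,1) via y @ 1.9976
    (3,1) via x @ 2.8200  # hit
  → r_4 = 2.8200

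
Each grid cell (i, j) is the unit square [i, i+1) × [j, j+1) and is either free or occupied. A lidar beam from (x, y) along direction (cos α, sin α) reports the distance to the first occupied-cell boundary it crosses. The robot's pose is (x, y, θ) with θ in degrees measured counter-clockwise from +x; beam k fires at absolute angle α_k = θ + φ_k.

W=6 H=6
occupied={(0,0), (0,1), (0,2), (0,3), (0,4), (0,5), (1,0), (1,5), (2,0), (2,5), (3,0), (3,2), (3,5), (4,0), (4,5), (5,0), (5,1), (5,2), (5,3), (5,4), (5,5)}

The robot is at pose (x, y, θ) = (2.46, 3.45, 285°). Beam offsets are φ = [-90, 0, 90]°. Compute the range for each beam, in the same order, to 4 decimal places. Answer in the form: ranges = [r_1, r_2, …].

ranges = [1.5115, 2.5364, 2.6296]

beam 1: φ=-90°, α=195°
  dir = (cos 195°, sin 195°) = (-0.9659, -0.2588); from cell (2,3)
  next x-line at t=0.4762, next y-line at t=1.7387; Δt_x=1.0353, Δt_y=3.8637
    x: enter (1,3) at t=0.4762
    x: enter (0,3) at t=1.5115 ← occupied
  → r_1 = 1.5115
beam 2: φ=0°, α=285°
  dir = (cos 285°, sin 285°) = (0.2588, -0.9659); from cell (2,3)
  next x-line at t=2.0864, next y-line at t=0.4659; Δt_x=3.8637, Δt_y=1.0353
    y: enter (2,2) at t=0.4659
    y: enter (2,1) at t=1.5012
    x: enter (3,1) at t=2.0864
    y: enter (3,0) at t=2.5364 ← occupied
  → r_2 = 2.5364
beam 3: φ=90°, α=15°
  dir = (cos 15°, sin 15°) = (0.9659, 0.2588); from cell (2,3)
  next x-line at t=0.5590, next y-line at t=2.1250; Δt_x=1.0353, Δt_y=3.8637
    x: enter (3,3) at t=0.5590
    x: enter (4,3) at t=1.5943
    y: enter (4,4) at t=2.1250
    x: enter (5,4) at t=2.6296 ← occupied
  → r_3 = 2.6296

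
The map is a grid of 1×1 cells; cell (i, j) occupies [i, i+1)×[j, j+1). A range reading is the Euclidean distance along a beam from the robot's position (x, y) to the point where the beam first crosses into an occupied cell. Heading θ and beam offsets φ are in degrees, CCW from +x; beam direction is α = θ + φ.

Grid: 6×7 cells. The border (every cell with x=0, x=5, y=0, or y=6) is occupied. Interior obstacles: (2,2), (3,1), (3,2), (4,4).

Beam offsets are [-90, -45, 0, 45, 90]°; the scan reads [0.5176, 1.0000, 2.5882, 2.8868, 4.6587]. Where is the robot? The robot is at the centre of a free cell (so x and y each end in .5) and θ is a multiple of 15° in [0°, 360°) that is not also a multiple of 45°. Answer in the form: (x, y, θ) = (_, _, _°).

Enumerate (i+0.5, j+0.5, θ) over the 16 free cells and 16 admissible headings. For each, cast all 5 beams and compare to the given ranges.
  (3.5, 3.5, 105°): beam 1 = 1.5529 ≠ 0.5176 ✗
  (3.5, 5.5, 300°): beam 1 = 2.8868 ≠ 0.5176 ✗
  (2.5, 3.5, 255°): beam 1 = 1.5529 ≠ 0.5176 ✗
  …
  (3.5, 5.5, 195°): r_1=0.5176, r_2=1.0000, r_3=2.5882, r_4=2.8868, r_5=4.6587 — all match ✓
Only this pose fits every beam.

(x, y, θ) = (3.5, 5.5, 195°)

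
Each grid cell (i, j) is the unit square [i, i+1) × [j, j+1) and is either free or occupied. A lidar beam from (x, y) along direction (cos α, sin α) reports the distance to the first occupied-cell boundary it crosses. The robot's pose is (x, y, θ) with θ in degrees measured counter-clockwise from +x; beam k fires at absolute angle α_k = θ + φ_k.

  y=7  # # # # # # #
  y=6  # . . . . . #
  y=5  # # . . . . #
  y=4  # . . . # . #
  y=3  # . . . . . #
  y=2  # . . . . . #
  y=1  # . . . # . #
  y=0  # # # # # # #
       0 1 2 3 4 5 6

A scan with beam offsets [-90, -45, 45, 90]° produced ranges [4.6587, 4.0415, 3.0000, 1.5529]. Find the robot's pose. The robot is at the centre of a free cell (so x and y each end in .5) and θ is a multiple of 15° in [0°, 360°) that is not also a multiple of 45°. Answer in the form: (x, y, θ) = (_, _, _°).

(x, y, θ) = (2.5, 5.5, 345°)

The pose lattice has 27·16 = 432 candidates. Test each by forward raycasting.
  (1.5, 3.5, 210°): beam 1 = 1.0000 ≠ 4.6587 ✗
  (3.5, 1.5, 15°): beam 1 = 0.5176 ≠ 4.6587 ✗
  (4.5, 6.5, 15°): beam 1 = 1.5529 ≠ 4.6587 ✗
  (4.5, 3.5, 60°): beam 1 = 1.7321 ≠ 4.6587 ✗
  …
  (2.5, 5.5, 345°): r_1=4.6587, r_2=4.0415, r_3=3.0000, r_4=1.5529 — all match ✓
No second candidate reproduces the full scan.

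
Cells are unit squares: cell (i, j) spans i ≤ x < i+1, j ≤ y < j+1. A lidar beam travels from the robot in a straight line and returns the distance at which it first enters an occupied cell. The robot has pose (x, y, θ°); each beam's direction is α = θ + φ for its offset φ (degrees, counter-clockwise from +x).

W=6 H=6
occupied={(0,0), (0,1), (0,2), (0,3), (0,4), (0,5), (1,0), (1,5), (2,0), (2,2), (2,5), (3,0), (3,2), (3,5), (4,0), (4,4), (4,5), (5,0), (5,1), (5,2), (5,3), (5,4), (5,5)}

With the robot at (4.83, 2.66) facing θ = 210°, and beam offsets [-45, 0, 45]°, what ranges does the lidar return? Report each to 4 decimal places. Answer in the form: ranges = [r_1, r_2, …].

beam 1: φ=-45°, α=165°
  cosα=-0.9659 sinα=0.2588 | (4,2) | tMaxX 0.8593 tMaxY 1.3137 | tΔX 1.0353 tΔY 3.8637
    t=0.8593 [x] (3,2) — stop
  → r_1 = 0.8593
beam 2: φ=0°, α=210°
  cosα=-0.8660 sinα=-0.5000 | (4,2) | tMaxX 0.9584 tMaxY 1.3200 | tΔX 1.1547 tΔY 2.0000
    t=0.9584 [x] (3,2) — stop
  → r_2 = 0.9584
beam 3: φ=45°, α=255°
  cosα=-0.2588 sinα=-0.9659 | (4,2) | tMaxX 3.2069 tMaxY 0.6833 | tΔX 3.8637 tΔY 1.0353
    t=0.6833 [y] (4,1)
    t=1.7186 [y] (4,0) — stop
  → r_3 = 1.7186

ranges = [0.8593, 0.9584, 1.7186]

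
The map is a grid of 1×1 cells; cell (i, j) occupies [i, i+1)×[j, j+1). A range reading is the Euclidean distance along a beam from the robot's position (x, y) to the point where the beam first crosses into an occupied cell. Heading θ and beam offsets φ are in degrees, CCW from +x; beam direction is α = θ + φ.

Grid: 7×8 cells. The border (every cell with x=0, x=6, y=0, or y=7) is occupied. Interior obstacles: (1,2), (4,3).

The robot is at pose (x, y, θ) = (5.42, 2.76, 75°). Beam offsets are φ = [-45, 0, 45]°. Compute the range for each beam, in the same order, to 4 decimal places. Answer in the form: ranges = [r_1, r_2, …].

ranges = [0.6697, 2.2409, 0.8400]

beam 1: φ=-45°, α=30°
  dir = (cos 30°, sin 30°) = (0.8660, 0.5000); from cell (5,2)
  next x-line at t=0.6697, next y-line at t=0.4800; Δt_x=1.1547, Δt_y=2.0000
    y: enter (5,3) at t=0.4800
    x: enter (6,3) at t=0.6697 ← occupied
  → r_1 = 0.6697
beam 2: φ=0°, α=75°
  dir = (cos 75°, sin 75°) = (0.2588, 0.9659); from cell (5,2)
  next x-line at t=2.2409, next y-line at t=0.2485; Δt_x=3.8637, Δt_y=1.0353
    y: enter (5,3) at t=0.2485
    y: enter (5,4) at t=1.2837
    x: enter (6,4) at t=2.2409 ← occupied
  → r_2 = 2.2409
beam 3: φ=45°, α=120°
  dir = (cos 120°, sin 120°) = (-0.5000, 0.8660); from cell (5,2)
  next x-line at t=0.8400, next y-line at t=0.2771; Δt_x=2.0000, Δt_y=1.1547
    y: enter (5,3) at t=0.2771
    x: enter (4,3) at t=0.8400 ← occupied
  → r_3 = 0.8400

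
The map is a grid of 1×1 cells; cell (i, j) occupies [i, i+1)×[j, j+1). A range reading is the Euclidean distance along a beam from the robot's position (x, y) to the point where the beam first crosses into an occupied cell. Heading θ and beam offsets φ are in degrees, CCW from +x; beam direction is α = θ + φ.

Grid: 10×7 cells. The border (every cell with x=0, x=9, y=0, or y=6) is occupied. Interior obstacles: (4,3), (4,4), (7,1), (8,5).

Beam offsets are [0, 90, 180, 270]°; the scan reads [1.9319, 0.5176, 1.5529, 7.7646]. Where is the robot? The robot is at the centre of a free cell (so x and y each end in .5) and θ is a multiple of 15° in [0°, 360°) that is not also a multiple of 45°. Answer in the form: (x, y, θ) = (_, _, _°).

(x, y, θ) = (8.5, 3.5, 285°)

The pose lattice has 36·16 = 576 candidates. Test each by forward raycasting.
  (2.5, 5.5, 60°): beam 1 = 0.5774 ≠ 1.9319 ✗
  (2.5, 4.5, 300°): beam 1 = 4.0415 ≠ 1.9319 ✗
  (6.5, 4.5, 60°): beam 1 = 1.7321 ≠ 1.9319 ✗
  (6.5, 5.5, 105°): beam 1 = 0.5176 ≠ 1.9319 ✗
  …
  (8.5, 3.5, 285°): r_1=1.9319, r_2=0.5176, r_3=1.5529, r_4=7.7646 — all match ✓
No second candidate reproduces the full scan.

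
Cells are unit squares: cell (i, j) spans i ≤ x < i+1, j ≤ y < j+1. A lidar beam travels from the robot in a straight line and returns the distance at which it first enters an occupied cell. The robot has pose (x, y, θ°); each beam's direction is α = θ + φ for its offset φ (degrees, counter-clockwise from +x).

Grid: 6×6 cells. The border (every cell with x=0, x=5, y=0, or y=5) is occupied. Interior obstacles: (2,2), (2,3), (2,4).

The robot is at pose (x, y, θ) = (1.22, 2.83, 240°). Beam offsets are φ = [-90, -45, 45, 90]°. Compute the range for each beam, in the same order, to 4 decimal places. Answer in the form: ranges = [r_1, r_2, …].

beam 1: φ=-90°, α=150°
  d=(-0.8660,0.5000)  start (1,2)  tX=0.2540 tY=0.3400  stride 1/|dx|=1.1547 1/|dy|=2.0000
    cross x-line → (0,2), t=0.2540 (wall)
  → r_1 = 0.2540
beam 2: φ=-45°, α=195°
  d=(-0.9659,-0.2588)  start (1,2)  tX=0.2278 tY=3.2069  stride 1/|dx|=1.0353 1/|dy|=3.8637
    cross x-line → (0,2), t=0.2278 (wall)
  → r_2 = 0.2278
beam 3: φ=45°, α=285°
  d=(0.2588,-0.9659)  start (1,2)  tX=3.0137 tY=0.8593  stride 1/|dx|=3.8637 1/|dy|=1.0353
    cross y-line → (1,1), t=0.8593
    cross y-line → (1,0), t=1.8946 (wall)
  → r_3 = 1.8946
beam 4: φ=90°, α=330°
  d=(0.8660,-0.5000)  start (1,2)  tX=0.9007 tY=1.6600  stride 1/|dx|=1.1547 1/|dy|=2.0000
    cross x-line → (2,2), t=0.9007 (wall)
  → r_4 = 0.9007

ranges = [0.2540, 0.2278, 1.8946, 0.9007]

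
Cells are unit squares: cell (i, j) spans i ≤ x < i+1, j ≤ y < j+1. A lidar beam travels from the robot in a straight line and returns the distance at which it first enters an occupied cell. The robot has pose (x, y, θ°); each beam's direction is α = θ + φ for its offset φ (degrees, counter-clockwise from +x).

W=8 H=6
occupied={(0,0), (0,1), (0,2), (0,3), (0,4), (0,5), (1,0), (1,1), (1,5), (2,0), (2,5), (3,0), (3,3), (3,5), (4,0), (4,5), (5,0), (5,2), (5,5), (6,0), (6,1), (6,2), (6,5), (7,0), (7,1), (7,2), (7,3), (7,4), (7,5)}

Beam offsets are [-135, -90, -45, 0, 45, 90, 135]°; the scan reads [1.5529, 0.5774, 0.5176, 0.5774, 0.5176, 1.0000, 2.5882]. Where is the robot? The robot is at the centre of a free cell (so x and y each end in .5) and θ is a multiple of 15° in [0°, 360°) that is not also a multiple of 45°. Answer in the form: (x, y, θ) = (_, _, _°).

(x, y, θ) = (6.5, 4.5, 60°)

Enumerate (i+0.5, j+0.5, θ) over the 19 free cells and 16 admissible headings. For each, cast all 7 beams and compare to the given ranges.
  (6.5, 3.5, 120°): beam 1 = 0.5176 ≠ 1.5529 ✗
  (6.5, 3.5, 15°): beam 1 = 0.5774 ≠ 1.5529 ✗
  (6.5, 3.5, 330°): beam 1 = 5.6940 ≠ 1.5529 ✗
  (3.5, 2.5, 255°): beam 1 = 0.5774 ≠ 1.5529 ✗
  (3.5, 1.5, 165°): beam 1 = 1.7321 ≠ 1.5529 ✗
  …
  (6.5, 4.5, 60°): r_1=1.5529, r_2=0.5774, r_3=0.5176, r_4=0.5774, r_5=0.5176, r_6=1.0000, r_7=2.5882 — all match ✓
Unique over the lattice → pose = (6.5, 4.5, 60°).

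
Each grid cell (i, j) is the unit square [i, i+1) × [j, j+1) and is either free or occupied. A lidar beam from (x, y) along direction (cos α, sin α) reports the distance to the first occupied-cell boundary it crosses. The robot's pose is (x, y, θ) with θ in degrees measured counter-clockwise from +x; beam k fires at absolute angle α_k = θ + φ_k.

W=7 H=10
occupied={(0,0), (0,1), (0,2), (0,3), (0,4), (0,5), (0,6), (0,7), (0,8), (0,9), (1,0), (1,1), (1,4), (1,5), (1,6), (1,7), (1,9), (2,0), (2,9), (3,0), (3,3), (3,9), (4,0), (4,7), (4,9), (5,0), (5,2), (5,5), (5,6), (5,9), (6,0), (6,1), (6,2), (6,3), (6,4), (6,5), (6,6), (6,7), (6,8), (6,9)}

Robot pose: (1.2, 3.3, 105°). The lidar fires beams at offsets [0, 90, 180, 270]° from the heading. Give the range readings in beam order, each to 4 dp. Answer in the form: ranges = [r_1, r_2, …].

beam 1: φ=0°, α=105°
  dir = (cos 105°, sin 105°) = (-0.2588, 0.9659); from cell (1,3)
  next x-line at t=0.7727, next y-line at t=0.7247; Δt_x=3.8637, Δt_y=1.0353
    y: enter (1,4) at t=0.7247 ← occupied
  → r_1 = 0.7247
beam 2: φ=90°, α=195°
  dir = (cos 195°, sin 195°) = (-0.9659, -0.2588); from cell (1,3)
  next x-line at t=0.2071, next y-line at t=1.1591; Δt_x=1.0353, Δt_y=3.8637
    x: enter (0,3) at t=0.2071 ← occupied
  → r_2 = 0.2071
beam 3: φ=180°, α=285°
  dir = (cos 285°, sin 285°) = (0.2588, -0.9659); from cell (1,3)
  next x-line at t=3.0910, next y-line at t=0.3106; Δt_x=3.8637, Δt_y=1.0353
    y: enter (1,2) at t=0.3106
    y: enter (1,1) at t=1.3459 ← occupied
  → r_3 = 1.3459
beam 4: φ=270°, α=15°
  dir = (cos 15°, sin 15°) = (0.9659, 0.2588); from cell (1,3)
  next x-line at t=0.8282, next y-line at t=2.7046; Δt_x=1.0353, Δt_y=3.8637
    x: enter (2,3) at t=0.8282
    x: enter (3,3) at t=1.8635 ← occupied
  → r_4 = 1.8635

ranges = [0.7247, 0.2071, 1.3459, 1.8635]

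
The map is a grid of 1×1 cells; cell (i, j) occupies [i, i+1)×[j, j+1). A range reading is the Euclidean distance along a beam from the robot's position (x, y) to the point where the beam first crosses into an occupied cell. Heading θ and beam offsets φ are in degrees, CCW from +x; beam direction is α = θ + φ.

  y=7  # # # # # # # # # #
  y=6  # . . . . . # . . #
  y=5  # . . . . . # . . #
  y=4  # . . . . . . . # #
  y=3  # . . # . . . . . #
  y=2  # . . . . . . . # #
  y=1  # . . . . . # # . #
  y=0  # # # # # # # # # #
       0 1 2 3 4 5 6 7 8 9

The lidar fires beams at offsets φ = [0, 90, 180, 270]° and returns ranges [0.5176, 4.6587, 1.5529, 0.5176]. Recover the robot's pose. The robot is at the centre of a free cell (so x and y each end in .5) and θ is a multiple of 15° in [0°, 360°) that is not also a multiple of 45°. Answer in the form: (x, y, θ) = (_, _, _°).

(x, y, θ) = (7.5, 6.5, 165°)

Candidates: 41 free-cell centres × 16 headings = 656 poses. Raycast each; keep the one whose scan matches to 4 dp.
  (4.5, 2.5, 150°): beam 1 = 1.0000 ≠ 0.5176 ✗
  (2.5, 6.5, 345°): beam 1 = 3.6235 ≠ 0.5176 ✗
  (1.5, 5.5, 30°): beam 1 = 3.0000 ≠ 0.5176 ✗
  (3.5, 2.5, 240°): beam 1 = 1.7321 ≠ 0.5176 ✗
  …
  (7.5, 6.5, 165°): r_1=0.5176, r_2=4.6587, r_3=1.5529, r_4=0.5176 — all match ✓
No second candidate reproduces the full scan.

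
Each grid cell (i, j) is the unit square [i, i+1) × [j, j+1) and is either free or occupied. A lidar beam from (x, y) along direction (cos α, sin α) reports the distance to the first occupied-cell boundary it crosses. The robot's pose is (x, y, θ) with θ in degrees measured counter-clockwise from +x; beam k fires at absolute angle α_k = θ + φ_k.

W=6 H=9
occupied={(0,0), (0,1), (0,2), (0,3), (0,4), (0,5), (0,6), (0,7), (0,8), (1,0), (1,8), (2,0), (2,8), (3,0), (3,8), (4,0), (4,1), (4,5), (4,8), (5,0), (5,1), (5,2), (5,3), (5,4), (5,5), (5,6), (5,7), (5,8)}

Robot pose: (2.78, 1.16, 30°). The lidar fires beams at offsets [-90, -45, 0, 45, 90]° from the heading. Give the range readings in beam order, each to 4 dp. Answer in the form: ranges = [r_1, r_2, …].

beam 1: φ=-90°, α=300°
  d=(0.5000,-0.8660)  start (2,1)  tX=0.4400 tY=0.1848  stride 1/|dx|=2.0000 1/|dy|=1.1547
    cross y-line → (2,0), t=0.1848 (wall)
  → r_1 = 0.1848
beam 2: φ=-45°, α=345°
  d=(0.9659,-0.2588)  start (2,1)  tX=0.2278 tY=0.6182  stride 1/|dx|=1.0353 1/|dy|=3.8637
    cross x-line → (3,1), t=0.2278
    cross y-line → (3,0), t=0.6182 (wall)
  → r_2 = 0.6182
beam 3: φ=0°, α=30°
  d=(0.8660,0.5000)  start (2,1)  tX=0.2540 tY=1.6800  stride 1/|dx|=1.1547 1/|dy|=2.0000
    cross x-line → (3,1), t=0.2540
    cross x-line → (4,1), t=1.4087 (wall)
  → r_3 = 1.4087
beam 4: φ=45°, α=75°
  d=(0.2588,0.9659)  start (2,1)  tX=0.8500 tY=0.8696  stride 1/|dx|=3.8637 1/|dy|=1.0353
    cross x-line → (3,1), t=0.8500
    cross y-line → (3,2), t=0.8696
    cross y-line → (3,3), t=1.9049
    cross y-line → (3,4), t=2.9402
    cross y-line → (3,5), t=3.9755
    cross x-line → (4,5), t=4.7137 (wall)
  → r_4 = 4.7137
beam 5: φ=90°, α=120°
  d=(-0.5000,0.8660)  start (2,1)  tX=1.5600 tY=0.9699  stride 1/|dx|=2.0000 1/|dy|=1.1547
    cross y-line → (2,2), t=0.9699
    cross x-line → (1,2), t=1.5600
    cross y-line → (1,3), t=2.1246
    cross y-line → (1,4), t=3.2793
    cross x-line → (0,4), t=3.5600 (wall)
  → r_5 = 3.5600

ranges = [0.1848, 0.6182, 1.4087, 4.7137, 3.5600]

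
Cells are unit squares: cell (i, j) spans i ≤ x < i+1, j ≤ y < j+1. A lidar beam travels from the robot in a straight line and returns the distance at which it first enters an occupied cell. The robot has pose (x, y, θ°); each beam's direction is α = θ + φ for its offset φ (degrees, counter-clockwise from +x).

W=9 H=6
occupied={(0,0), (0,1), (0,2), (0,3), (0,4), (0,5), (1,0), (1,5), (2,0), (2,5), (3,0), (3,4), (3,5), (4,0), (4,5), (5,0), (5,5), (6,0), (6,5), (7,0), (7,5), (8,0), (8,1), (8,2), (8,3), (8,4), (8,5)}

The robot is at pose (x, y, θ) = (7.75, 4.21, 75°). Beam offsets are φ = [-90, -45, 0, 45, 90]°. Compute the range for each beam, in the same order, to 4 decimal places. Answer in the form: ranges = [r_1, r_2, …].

beam 1: φ=-90°, α=345°
  dir = (cos 345°, sin 345°) = (0.9659, -0.2588); from cell (7,4)
  next x-line at t=0.2588, next y-line at t=0.8114; Δt_x=1.0353, Δt_y=3.8637
    x: enter (8,4) at t=0.2588 ← occupied
  → r_1 = 0.2588
beam 2: φ=-45°, α=30°
  dir = (cos 30°, sin 30°) = (0.8660, 0.5000); from cell (7,4)
  next x-line at t=0.2887, next y-line at t=1.5800; Δt_x=1.1547, Δt_y=2.0000
    x: enter (8,4) at t=0.2887 ← occupied
  → r_2 = 0.2887
beam 3: φ=0°, α=75°
  dir = (cos 75°, sin 75°) = (0.2588, 0.9659); from cell (7,4)
  next x-line at t=0.9659, next y-line at t=0.8179; Δt_x=3.8637, Δt_y=1.0353
    y: enter (7,5) at t=0.8179 ← occupied
  → r_3 = 0.8179
beam 4: φ=45°, α=120°
  dir = (cos 120°, sin 120°) = (-0.5000, 0.8660); from cell (7,4)
  next x-line at t=1.5000, next y-line at t=0.9122; Δt_x=2.0000, Δt_y=1.1547
    y: enter (7,5) at t=0.9122 ← occupied
  → r_4 = 0.9122
beam 5: φ=90°, α=165°
  dir = (cos 165°, sin 165°) = (-0.9659, 0.2588); from cell (7,4)
  next x-line at t=0.7765, next y-line at t=3.0523; Δt_x=1.0353, Δt_y=3.8637
    x: enter (6,4) at t=0.7765
    x: enter (5,4) at t=1.8117
    x: enter (4,4) at t=2.8470
    y: enter (4,5) at t=3.0523 ← occupied
  → r_5 = 3.0523

ranges = [0.2588, 0.2887, 0.8179, 0.9122, 3.0523]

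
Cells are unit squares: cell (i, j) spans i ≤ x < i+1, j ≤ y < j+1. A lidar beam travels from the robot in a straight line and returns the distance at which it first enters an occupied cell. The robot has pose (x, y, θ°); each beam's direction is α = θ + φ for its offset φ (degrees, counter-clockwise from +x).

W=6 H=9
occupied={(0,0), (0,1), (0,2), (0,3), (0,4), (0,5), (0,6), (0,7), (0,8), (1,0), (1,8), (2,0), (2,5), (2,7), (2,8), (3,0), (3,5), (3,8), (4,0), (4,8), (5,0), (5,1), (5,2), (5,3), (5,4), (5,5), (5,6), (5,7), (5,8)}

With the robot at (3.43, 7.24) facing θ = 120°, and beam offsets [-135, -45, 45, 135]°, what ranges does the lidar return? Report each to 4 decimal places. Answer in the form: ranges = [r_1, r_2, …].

beam 1: φ=-135°, α=345°
  d=(0.9659,-0.2588)  start (3,7)  tX=0.5901 tY=0.9273  stride 1/|dx|=1.0353 1/|dy|=3.8637
    cross x-line → (4,7), t=0.5901
    cross y-line → (4,6), t=0.9273
    cross x-line → (5,6), t=1.6254 (wall)
  → r_1 = 1.6254
beam 2: φ=-45°, α=75°
  d=(0.2588,0.9659)  start (3,7)  tX=2.2023 tY=0.7868  stride 1/|dx|=3.8637 1/|dy|=1.0353
    cross y-line → (3,8), t=0.7868 (wall)
  → r_2 = 0.7868
beam 3: φ=45°, α=165°
  d=(-0.9659,0.2588)  start (3,7)  tX=0.4452 tY=2.9364  stride 1/|dx|=1.0353 1/|dy|=3.8637
    cross x-line → (2,7), t=0.4452 (wall)
  → r_3 = 0.4452
beam 4: φ=135°, α=255°
  d=(-0.2588,-0.9659)  start (3,7)  tX=1.6614 tY=0.2485  stride 1/|dx|=3.8637 1/|dy|=1.0353
    cross y-line → (3,6), t=0.2485
    cross y-line → (3,5), t=1.2837 (wall)
  → r_4 = 1.2837

ranges = [1.6254, 0.7868, 0.4452, 1.2837]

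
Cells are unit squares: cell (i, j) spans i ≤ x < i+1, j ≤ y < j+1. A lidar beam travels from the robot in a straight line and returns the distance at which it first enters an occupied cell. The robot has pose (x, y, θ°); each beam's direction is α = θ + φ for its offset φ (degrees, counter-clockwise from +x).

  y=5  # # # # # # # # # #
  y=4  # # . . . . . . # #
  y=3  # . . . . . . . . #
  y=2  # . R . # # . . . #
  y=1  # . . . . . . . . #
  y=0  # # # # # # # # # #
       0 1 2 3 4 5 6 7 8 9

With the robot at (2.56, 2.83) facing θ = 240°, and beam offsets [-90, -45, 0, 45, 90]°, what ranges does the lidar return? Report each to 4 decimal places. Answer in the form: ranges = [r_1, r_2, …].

beam 1: φ=-90°, α=150°
  direction (-0.8660, 0.5000); cell (2,2); t to first gridline: x 0.6466, y 0.3400 (then +1.1547 / +2.0000)
    (2,3) via y @ 0.3400
    (1,3) via x @ 0.6466
    (0,3) via x @ 1.8013  # hit
  → r_1 = 1.8013
beam 2: φ=-45°, α=195°
  direction (-0.9659, -0.2588); cell (2,2); t to first gridline: x 0.5798, y 3.2069 (then +1.0353 / +3.8637)
    (1,2) via x @ 0.5798
    (0,2) via x @ 1.6150  # hit
  → r_2 = 1.6150
beam 3: φ=0°, α=240°
  direction (-0.5000, -0.8660); cell (2,2); t to first gridline: x 1.1200, y 0.9584 (then +2.0000 / +1.1547)
    (2,1) via y @ 0.9584
    (1,1) via x @ 1.1200
    (1,0) via y @ 2.1131  # hit
  → r_3 = 2.1131
beam 4: φ=45°, α=285°
  direction (0.2588, -0.9659); cell (2,2); t to first gridline: x 1.7000, y 0.8593 (then +3.8637 / +1.0353)
    (2,1) via y @ 0.8593
    (3,1) via x @ 1.7000
    (3,0) via y @ 1.8946  # hit
  → r_4 = 1.8946
beam 5: φ=90°, α=330°
  direction (0.8660, -0.5000); cell (2,2); t to first gridline: x 0.5081, y 1.6600 (then +1.1547 / +2.0000)
    (3,2) via x @ 0.5081
    (3,1) via y @ 1.6600
    (4,1) via x @ 1.6628
    (5,1) via x @ 2.8175
    (5,0) via y @ 3.6600  # hit
  → r_5 = 3.6600

ranges = [1.8013, 1.6150, 2.1131, 1.8946, 3.6600]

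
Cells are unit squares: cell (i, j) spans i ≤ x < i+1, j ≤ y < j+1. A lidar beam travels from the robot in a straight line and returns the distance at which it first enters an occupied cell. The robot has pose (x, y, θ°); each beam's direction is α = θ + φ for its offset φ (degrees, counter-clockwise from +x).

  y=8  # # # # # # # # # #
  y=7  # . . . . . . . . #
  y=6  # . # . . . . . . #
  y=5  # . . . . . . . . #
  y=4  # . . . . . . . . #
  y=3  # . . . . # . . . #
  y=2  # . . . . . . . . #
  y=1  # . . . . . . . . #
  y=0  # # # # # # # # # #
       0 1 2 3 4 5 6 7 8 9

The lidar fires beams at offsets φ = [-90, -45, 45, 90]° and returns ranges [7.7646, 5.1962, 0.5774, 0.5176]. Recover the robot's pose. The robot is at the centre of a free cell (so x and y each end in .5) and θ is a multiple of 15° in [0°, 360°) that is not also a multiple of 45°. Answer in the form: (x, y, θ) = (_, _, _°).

Candidates: 54 free-cell centres × 16 headings = 864 poses. Raycast each; keep the one whose scan matches to 4 dp.
  (1.5, 7.5, 15°): beam 1 = 6.7293 ≠ 7.7646 ✗
  (5.5, 5.5, 15°): beam 1 = 1.5529 ≠ 7.7646 ✗
  (7.5, 2.5, 30°): beam 1 = 1.7321 ≠ 7.7646 ✗
  (7.5, 3.5, 150°): beam 1 = 3.0000 ≠ 7.7646 ✗
  (4.5, 3.5, 15°): beam 1 = 2.5882 ≠ 7.7646 ✗
  …
  (8.5, 5.5, 285°): r_1=7.7646, r_2=5.1962, r_3=0.5774, r_4=0.5176 — all match ✓
No second candidate reproduces the full scan.

(x, y, θ) = (8.5, 5.5, 285°)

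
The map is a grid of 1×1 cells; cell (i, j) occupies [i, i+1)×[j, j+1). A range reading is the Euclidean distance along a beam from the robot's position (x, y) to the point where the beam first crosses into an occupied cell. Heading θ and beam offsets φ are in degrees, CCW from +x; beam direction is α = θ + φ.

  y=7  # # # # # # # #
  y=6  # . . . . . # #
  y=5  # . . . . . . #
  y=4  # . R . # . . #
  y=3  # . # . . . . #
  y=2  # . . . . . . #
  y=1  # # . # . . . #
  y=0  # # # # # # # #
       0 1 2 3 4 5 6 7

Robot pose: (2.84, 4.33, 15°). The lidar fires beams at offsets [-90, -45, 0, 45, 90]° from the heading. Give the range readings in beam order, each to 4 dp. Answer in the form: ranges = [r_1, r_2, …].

ranges = [0.3416, 4.8036, 1.2009, 3.0831, 2.7642]

beam 1: φ=-90°, α=285°
  dir = (cos 285°, sin 285°) = (0.2588, -0.9659); from cell (2,4)
  next x-line at t=0.6182, next y-line at t=0.3416; Δt_x=3.8637, Δt_y=1.0353
    y: enter (2,3) at t=0.3416 ← occupied
  → r_1 = 0.3416
beam 2: φ=-45°, α=330°
  dir = (cos 330°, sin 330°) = (0.8660, -0.5000); from cell (2,4)
  next x-line at t=0.1848, next y-line at t=0.6600; Δt_x=1.1547, Δt_y=2.0000
    x: enter (3,4) at t=0.1848
    y: enter (3,3) at t=0.6600
    x: enter (4,3) at t=1.3395
    x: enter (5,3) at t=2.4942
    y: enter (5,2) at t=2.6600
    x: enter (6,2) at t=3.6489
    y: enter (6,1) at t=4.6600
    x: enter (7,1) at t=4.8036 ← occupied
  → r_2 = 4.8036
beam 3: φ=0°, α=15°
  dir = (cos 15°, sin 15°) = (0.9659, 0.2588); from cell (2,4)
  next x-line at t=0.1656, next y-line at t=2.5887; Δt_x=1.0353, Δt_y=3.8637
    x: enter (3,4) at t=0.1656
    x: enter (4,4) at t=1.2009 ← occupied
  → r_3 = 1.2009
beam 4: φ=45°, α=60°
  dir = (cos 60°, sin 60°) = (0.5000, 0.8660); from cell (2,4)
  next x-line at t=0.3200, next y-line at t=0.7736; Δt_x=2.0000, Δt_y=1.1547
    x: enter (3,4) at t=0.3200
    y: enter (3,5) at t=0.7736
    y: enter (3,6) at t=1.9283
    x: enter (4,6) at t=2.3200
    y: enter (4,7) at t=3.0831 ← occupied
  → r_4 = 3.0831
beam 5: φ=90°, α=105°
  dir = (cos 105°, sin 105°) = (-0.2588, 0.9659); from cell (2,4)
  next x-line at t=3.2455, next y-line at t=0.6936; Δt_x=3.8637, Δt_y=1.0353
    y: enter (2,5) at t=0.6936
    y: enter (2,6) at t=1.7289
    y: enter (2,7) at t=2.7642 ← occupied
  → r_5 = 2.7642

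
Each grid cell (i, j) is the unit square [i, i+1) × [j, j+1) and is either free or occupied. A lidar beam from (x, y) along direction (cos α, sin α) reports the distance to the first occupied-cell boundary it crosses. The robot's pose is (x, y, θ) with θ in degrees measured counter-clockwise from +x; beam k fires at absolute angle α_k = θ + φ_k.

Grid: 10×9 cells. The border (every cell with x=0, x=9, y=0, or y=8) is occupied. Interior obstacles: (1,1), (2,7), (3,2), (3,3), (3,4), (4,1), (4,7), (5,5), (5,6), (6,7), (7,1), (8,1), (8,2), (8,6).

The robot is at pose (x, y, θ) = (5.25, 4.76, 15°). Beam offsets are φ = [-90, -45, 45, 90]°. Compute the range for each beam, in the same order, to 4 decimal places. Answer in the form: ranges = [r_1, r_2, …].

ranges = [3.8926, 3.5200, 0.2771, 0.2485]

beam 1: φ=-90°, α=285°
  dir = (cos 285°, sin 285°) = (0.2588, -0.9659); from cell (5,4)
  next x-line at t=2.8978, next y-line at t=0.7868; Δt_x=3.8637, Δt_y=1.0353
    y: enter (5,3) at t=0.7868
    y: enter (5,2) at t=1.8221
    y: enter (5,1) at t=2.8574
    x: enter (6,1) at t=2.8978
    y: enter (6,0) at t=3.8926 ← occupied
  → r_1 = 3.8926
beam 2: φ=-45°, α=330°
  dir = (cos 330°, sin 330°) = (0.8660, -0.5000); from cell (5,4)
  next x-line at t=0.8660, next y-line at t=1.5200; Δt_x=1.1547, Δt_y=2.0000
    x: enter (6,4) at t=0.8660
    y: enter (6,3) at t=1.5200
    x: enter (7,3) at t=2.0207
    x: enter (8,3) at t=3.1754
    y: enter (8,2) at t=3.5200 ← occupied
  → r_2 = 3.5200
beam 3: φ=45°, α=60°
  dir = (cos 60°, sin 60°) = (0.5000, 0.8660); from cell (5,4)
  next x-line at t=1.5000, next y-line at t=0.2771; Δt_x=2.0000, Δt_y=1.1547
    y: enter (5,5) at t=0.2771 ← occupied
  → r_3 = 0.2771
beam 4: φ=90°, α=105°
  dir = (cos 105°, sin 105°) = (-0.2588, 0.9659); from cell (5,4)
  next x-line at t=0.9659, next y-line at t=0.2485; Δt_x=3.8637, Δt_y=1.0353
    y: enter (5,5) at t=0.2485 ← occupied
  → r_4 = 0.2485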